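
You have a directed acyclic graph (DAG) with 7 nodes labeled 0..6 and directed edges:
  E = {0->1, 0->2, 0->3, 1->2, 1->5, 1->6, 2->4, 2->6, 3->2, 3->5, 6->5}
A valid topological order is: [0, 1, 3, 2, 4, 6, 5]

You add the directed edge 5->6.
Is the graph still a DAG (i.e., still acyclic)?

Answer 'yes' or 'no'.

Answer: no

Derivation:
Given toposort: [0, 1, 3, 2, 4, 6, 5]
Position of 5: index 6; position of 6: index 5
New edge 5->6: backward (u after v in old order)
Backward edge: old toposort is now invalid. Check if this creates a cycle.
Does 6 already reach 5? Reachable from 6: [5, 6]. YES -> cycle!
Still a DAG? no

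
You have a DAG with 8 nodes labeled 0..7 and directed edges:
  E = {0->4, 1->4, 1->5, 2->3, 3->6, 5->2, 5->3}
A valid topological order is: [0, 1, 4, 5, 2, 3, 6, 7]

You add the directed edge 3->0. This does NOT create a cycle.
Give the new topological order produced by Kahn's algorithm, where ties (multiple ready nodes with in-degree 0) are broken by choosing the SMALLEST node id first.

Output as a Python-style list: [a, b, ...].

Answer: [1, 5, 2, 3, 0, 4, 6, 7]

Derivation:
Old toposort: [0, 1, 4, 5, 2, 3, 6, 7]
Added edge: 3->0
Position of 3 (5) > position of 0 (0). Must reorder: 3 must now come before 0.
Run Kahn's algorithm (break ties by smallest node id):
  initial in-degrees: [1, 0, 1, 2, 2, 1, 1, 0]
  ready (indeg=0): [1, 7]
  pop 1: indeg[4]->1; indeg[5]->0 | ready=[5, 7] | order so far=[1]
  pop 5: indeg[2]->0; indeg[3]->1 | ready=[2, 7] | order so far=[1, 5]
  pop 2: indeg[3]->0 | ready=[3, 7] | order so far=[1, 5, 2]
  pop 3: indeg[0]->0; indeg[6]->0 | ready=[0, 6, 7] | order so far=[1, 5, 2, 3]
  pop 0: indeg[4]->0 | ready=[4, 6, 7] | order so far=[1, 5, 2, 3, 0]
  pop 4: no out-edges | ready=[6, 7] | order so far=[1, 5, 2, 3, 0, 4]
  pop 6: no out-edges | ready=[7] | order so far=[1, 5, 2, 3, 0, 4, 6]
  pop 7: no out-edges | ready=[] | order so far=[1, 5, 2, 3, 0, 4, 6, 7]
  Result: [1, 5, 2, 3, 0, 4, 6, 7]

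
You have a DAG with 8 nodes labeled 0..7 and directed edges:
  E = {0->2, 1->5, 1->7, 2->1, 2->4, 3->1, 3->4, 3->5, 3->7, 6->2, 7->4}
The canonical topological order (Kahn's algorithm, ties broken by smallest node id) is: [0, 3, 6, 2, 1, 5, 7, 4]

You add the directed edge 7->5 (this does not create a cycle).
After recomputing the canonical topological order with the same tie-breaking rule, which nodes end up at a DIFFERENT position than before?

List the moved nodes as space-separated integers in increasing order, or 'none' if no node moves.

Answer: 4 5 7

Derivation:
Old toposort: [0, 3, 6, 2, 1, 5, 7, 4]
Added edge 7->5
Recompute Kahn (smallest-id tiebreak):
  initial in-degrees: [0, 2, 2, 0, 3, 3, 0, 2]
  ready (indeg=0): [0, 3, 6]
  pop 0: indeg[2]->1 | ready=[3, 6] | order so far=[0]
  pop 3: indeg[1]->1; indeg[4]->2; indeg[5]->2; indeg[7]->1 | ready=[6] | order so far=[0, 3]
  pop 6: indeg[2]->0 | ready=[2] | order so far=[0, 3, 6]
  pop 2: indeg[1]->0; indeg[4]->1 | ready=[1] | order so far=[0, 3, 6, 2]
  pop 1: indeg[5]->1; indeg[7]->0 | ready=[7] | order so far=[0, 3, 6, 2, 1]
  pop 7: indeg[4]->0; indeg[5]->0 | ready=[4, 5] | order so far=[0, 3, 6, 2, 1, 7]
  pop 4: no out-edges | ready=[5] | order so far=[0, 3, 6, 2, 1, 7, 4]
  pop 5: no out-edges | ready=[] | order so far=[0, 3, 6, 2, 1, 7, 4, 5]
New canonical toposort: [0, 3, 6, 2, 1, 7, 4, 5]
Compare positions:
  Node 0: index 0 -> 0 (same)
  Node 1: index 4 -> 4 (same)
  Node 2: index 3 -> 3 (same)
  Node 3: index 1 -> 1 (same)
  Node 4: index 7 -> 6 (moved)
  Node 5: index 5 -> 7 (moved)
  Node 6: index 2 -> 2 (same)
  Node 7: index 6 -> 5 (moved)
Nodes that changed position: 4 5 7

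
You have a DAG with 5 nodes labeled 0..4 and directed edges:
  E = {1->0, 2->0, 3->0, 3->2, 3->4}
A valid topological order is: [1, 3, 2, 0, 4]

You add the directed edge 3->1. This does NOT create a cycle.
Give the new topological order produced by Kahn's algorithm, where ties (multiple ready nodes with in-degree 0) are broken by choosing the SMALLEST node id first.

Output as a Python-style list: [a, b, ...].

Answer: [3, 1, 2, 0, 4]

Derivation:
Old toposort: [1, 3, 2, 0, 4]
Added edge: 3->1
Position of 3 (1) > position of 1 (0). Must reorder: 3 must now come before 1.
Run Kahn's algorithm (break ties by smallest node id):
  initial in-degrees: [3, 1, 1, 0, 1]
  ready (indeg=0): [3]
  pop 3: indeg[0]->2; indeg[1]->0; indeg[2]->0; indeg[4]->0 | ready=[1, 2, 4] | order so far=[3]
  pop 1: indeg[0]->1 | ready=[2, 4] | order so far=[3, 1]
  pop 2: indeg[0]->0 | ready=[0, 4] | order so far=[3, 1, 2]
  pop 0: no out-edges | ready=[4] | order so far=[3, 1, 2, 0]
  pop 4: no out-edges | ready=[] | order so far=[3, 1, 2, 0, 4]
  Result: [3, 1, 2, 0, 4]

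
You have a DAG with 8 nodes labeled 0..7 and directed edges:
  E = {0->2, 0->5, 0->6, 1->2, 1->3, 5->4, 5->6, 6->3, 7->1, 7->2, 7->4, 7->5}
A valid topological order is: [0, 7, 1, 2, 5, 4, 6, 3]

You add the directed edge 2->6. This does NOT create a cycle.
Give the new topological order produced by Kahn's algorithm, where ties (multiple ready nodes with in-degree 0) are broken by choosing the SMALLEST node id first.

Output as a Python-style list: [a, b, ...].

Old toposort: [0, 7, 1, 2, 5, 4, 6, 3]
Added edge: 2->6
Position of 2 (3) < position of 6 (6). Old order still valid.
Run Kahn's algorithm (break ties by smallest node id):
  initial in-degrees: [0, 1, 3, 2, 2, 2, 3, 0]
  ready (indeg=0): [0, 7]
  pop 0: indeg[2]->2; indeg[5]->1; indeg[6]->2 | ready=[7] | order so far=[0]
  pop 7: indeg[1]->0; indeg[2]->1; indeg[4]->1; indeg[5]->0 | ready=[1, 5] | order so far=[0, 7]
  pop 1: indeg[2]->0; indeg[3]->1 | ready=[2, 5] | order so far=[0, 7, 1]
  pop 2: indeg[6]->1 | ready=[5] | order so far=[0, 7, 1, 2]
  pop 5: indeg[4]->0; indeg[6]->0 | ready=[4, 6] | order so far=[0, 7, 1, 2, 5]
  pop 4: no out-edges | ready=[6] | order so far=[0, 7, 1, 2, 5, 4]
  pop 6: indeg[3]->0 | ready=[3] | order so far=[0, 7, 1, 2, 5, 4, 6]
  pop 3: no out-edges | ready=[] | order so far=[0, 7, 1, 2, 5, 4, 6, 3]
  Result: [0, 7, 1, 2, 5, 4, 6, 3]

Answer: [0, 7, 1, 2, 5, 4, 6, 3]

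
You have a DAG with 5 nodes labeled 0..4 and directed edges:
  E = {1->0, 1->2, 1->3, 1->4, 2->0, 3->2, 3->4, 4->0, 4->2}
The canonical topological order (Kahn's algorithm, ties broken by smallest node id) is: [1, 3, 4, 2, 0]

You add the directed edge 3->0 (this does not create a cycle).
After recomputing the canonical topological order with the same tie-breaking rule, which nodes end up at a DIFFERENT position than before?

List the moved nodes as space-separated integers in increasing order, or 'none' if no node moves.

Answer: none

Derivation:
Old toposort: [1, 3, 4, 2, 0]
Added edge 3->0
Recompute Kahn (smallest-id tiebreak):
  initial in-degrees: [4, 0, 3, 1, 2]
  ready (indeg=0): [1]
  pop 1: indeg[0]->3; indeg[2]->2; indeg[3]->0; indeg[4]->1 | ready=[3] | order so far=[1]
  pop 3: indeg[0]->2; indeg[2]->1; indeg[4]->0 | ready=[4] | order so far=[1, 3]
  pop 4: indeg[0]->1; indeg[2]->0 | ready=[2] | order so far=[1, 3, 4]
  pop 2: indeg[0]->0 | ready=[0] | order so far=[1, 3, 4, 2]
  pop 0: no out-edges | ready=[] | order so far=[1, 3, 4, 2, 0]
New canonical toposort: [1, 3, 4, 2, 0]
Compare positions:
  Node 0: index 4 -> 4 (same)
  Node 1: index 0 -> 0 (same)
  Node 2: index 3 -> 3 (same)
  Node 3: index 1 -> 1 (same)
  Node 4: index 2 -> 2 (same)
Nodes that changed position: none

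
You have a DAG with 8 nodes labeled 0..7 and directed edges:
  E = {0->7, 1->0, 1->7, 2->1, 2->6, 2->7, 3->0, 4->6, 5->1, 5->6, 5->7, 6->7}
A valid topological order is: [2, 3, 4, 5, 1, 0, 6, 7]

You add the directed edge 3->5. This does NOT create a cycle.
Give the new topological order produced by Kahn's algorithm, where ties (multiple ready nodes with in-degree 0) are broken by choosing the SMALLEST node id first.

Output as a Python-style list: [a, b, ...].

Answer: [2, 3, 4, 5, 1, 0, 6, 7]

Derivation:
Old toposort: [2, 3, 4, 5, 1, 0, 6, 7]
Added edge: 3->5
Position of 3 (1) < position of 5 (3). Old order still valid.
Run Kahn's algorithm (break ties by smallest node id):
  initial in-degrees: [2, 2, 0, 0, 0, 1, 3, 5]
  ready (indeg=0): [2, 3, 4]
  pop 2: indeg[1]->1; indeg[6]->2; indeg[7]->4 | ready=[3, 4] | order so far=[2]
  pop 3: indeg[0]->1; indeg[5]->0 | ready=[4, 5] | order so far=[2, 3]
  pop 4: indeg[6]->1 | ready=[5] | order so far=[2, 3, 4]
  pop 5: indeg[1]->0; indeg[6]->0; indeg[7]->3 | ready=[1, 6] | order so far=[2, 3, 4, 5]
  pop 1: indeg[0]->0; indeg[7]->2 | ready=[0, 6] | order so far=[2, 3, 4, 5, 1]
  pop 0: indeg[7]->1 | ready=[6] | order so far=[2, 3, 4, 5, 1, 0]
  pop 6: indeg[7]->0 | ready=[7] | order so far=[2, 3, 4, 5, 1, 0, 6]
  pop 7: no out-edges | ready=[] | order so far=[2, 3, 4, 5, 1, 0, 6, 7]
  Result: [2, 3, 4, 5, 1, 0, 6, 7]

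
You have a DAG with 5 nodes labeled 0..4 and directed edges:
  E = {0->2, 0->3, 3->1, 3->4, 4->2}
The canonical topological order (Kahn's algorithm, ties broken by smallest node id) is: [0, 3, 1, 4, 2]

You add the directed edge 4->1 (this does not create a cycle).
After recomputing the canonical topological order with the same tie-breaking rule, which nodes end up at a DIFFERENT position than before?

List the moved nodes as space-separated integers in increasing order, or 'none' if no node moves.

Old toposort: [0, 3, 1, 4, 2]
Added edge 4->1
Recompute Kahn (smallest-id tiebreak):
  initial in-degrees: [0, 2, 2, 1, 1]
  ready (indeg=0): [0]
  pop 0: indeg[2]->1; indeg[3]->0 | ready=[3] | order so far=[0]
  pop 3: indeg[1]->1; indeg[4]->0 | ready=[4] | order so far=[0, 3]
  pop 4: indeg[1]->0; indeg[2]->0 | ready=[1, 2] | order so far=[0, 3, 4]
  pop 1: no out-edges | ready=[2] | order so far=[0, 3, 4, 1]
  pop 2: no out-edges | ready=[] | order so far=[0, 3, 4, 1, 2]
New canonical toposort: [0, 3, 4, 1, 2]
Compare positions:
  Node 0: index 0 -> 0 (same)
  Node 1: index 2 -> 3 (moved)
  Node 2: index 4 -> 4 (same)
  Node 3: index 1 -> 1 (same)
  Node 4: index 3 -> 2 (moved)
Nodes that changed position: 1 4

Answer: 1 4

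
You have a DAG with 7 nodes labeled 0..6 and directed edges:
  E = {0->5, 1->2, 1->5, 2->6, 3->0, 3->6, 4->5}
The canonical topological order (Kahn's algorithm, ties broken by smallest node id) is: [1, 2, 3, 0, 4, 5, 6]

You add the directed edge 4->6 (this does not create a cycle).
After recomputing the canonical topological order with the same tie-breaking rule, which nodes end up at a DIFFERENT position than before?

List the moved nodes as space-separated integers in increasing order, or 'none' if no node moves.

Old toposort: [1, 2, 3, 0, 4, 5, 6]
Added edge 4->6
Recompute Kahn (smallest-id tiebreak):
  initial in-degrees: [1, 0, 1, 0, 0, 3, 3]
  ready (indeg=0): [1, 3, 4]
  pop 1: indeg[2]->0; indeg[5]->2 | ready=[2, 3, 4] | order so far=[1]
  pop 2: indeg[6]->2 | ready=[3, 4] | order so far=[1, 2]
  pop 3: indeg[0]->0; indeg[6]->1 | ready=[0, 4] | order so far=[1, 2, 3]
  pop 0: indeg[5]->1 | ready=[4] | order so far=[1, 2, 3, 0]
  pop 4: indeg[5]->0; indeg[6]->0 | ready=[5, 6] | order so far=[1, 2, 3, 0, 4]
  pop 5: no out-edges | ready=[6] | order so far=[1, 2, 3, 0, 4, 5]
  pop 6: no out-edges | ready=[] | order so far=[1, 2, 3, 0, 4, 5, 6]
New canonical toposort: [1, 2, 3, 0, 4, 5, 6]
Compare positions:
  Node 0: index 3 -> 3 (same)
  Node 1: index 0 -> 0 (same)
  Node 2: index 1 -> 1 (same)
  Node 3: index 2 -> 2 (same)
  Node 4: index 4 -> 4 (same)
  Node 5: index 5 -> 5 (same)
  Node 6: index 6 -> 6 (same)
Nodes that changed position: none

Answer: none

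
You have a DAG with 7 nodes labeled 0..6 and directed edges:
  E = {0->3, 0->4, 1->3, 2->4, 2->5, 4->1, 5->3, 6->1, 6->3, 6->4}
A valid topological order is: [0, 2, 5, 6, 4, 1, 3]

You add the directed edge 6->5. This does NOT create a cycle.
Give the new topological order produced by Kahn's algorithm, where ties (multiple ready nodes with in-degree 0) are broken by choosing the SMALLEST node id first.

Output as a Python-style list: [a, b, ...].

Answer: [0, 2, 6, 4, 1, 5, 3]

Derivation:
Old toposort: [0, 2, 5, 6, 4, 1, 3]
Added edge: 6->5
Position of 6 (3) > position of 5 (2). Must reorder: 6 must now come before 5.
Run Kahn's algorithm (break ties by smallest node id):
  initial in-degrees: [0, 2, 0, 4, 3, 2, 0]
  ready (indeg=0): [0, 2, 6]
  pop 0: indeg[3]->3; indeg[4]->2 | ready=[2, 6] | order so far=[0]
  pop 2: indeg[4]->1; indeg[5]->1 | ready=[6] | order so far=[0, 2]
  pop 6: indeg[1]->1; indeg[3]->2; indeg[4]->0; indeg[5]->0 | ready=[4, 5] | order so far=[0, 2, 6]
  pop 4: indeg[1]->0 | ready=[1, 5] | order so far=[0, 2, 6, 4]
  pop 1: indeg[3]->1 | ready=[5] | order so far=[0, 2, 6, 4, 1]
  pop 5: indeg[3]->0 | ready=[3] | order so far=[0, 2, 6, 4, 1, 5]
  pop 3: no out-edges | ready=[] | order so far=[0, 2, 6, 4, 1, 5, 3]
  Result: [0, 2, 6, 4, 1, 5, 3]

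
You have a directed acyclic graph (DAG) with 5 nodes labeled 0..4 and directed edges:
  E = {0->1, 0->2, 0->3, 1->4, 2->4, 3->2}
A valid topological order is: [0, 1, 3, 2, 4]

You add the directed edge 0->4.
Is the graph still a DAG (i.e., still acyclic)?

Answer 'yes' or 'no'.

Answer: yes

Derivation:
Given toposort: [0, 1, 3, 2, 4]
Position of 0: index 0; position of 4: index 4
New edge 0->4: forward
Forward edge: respects the existing order. Still a DAG, same toposort still valid.
Still a DAG? yes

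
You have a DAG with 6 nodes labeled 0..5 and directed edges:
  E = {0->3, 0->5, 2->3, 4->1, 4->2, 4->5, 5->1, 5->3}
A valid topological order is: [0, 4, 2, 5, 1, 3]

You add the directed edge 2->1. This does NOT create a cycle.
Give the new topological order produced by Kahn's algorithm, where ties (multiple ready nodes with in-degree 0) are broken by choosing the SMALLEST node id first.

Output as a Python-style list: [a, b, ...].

Old toposort: [0, 4, 2, 5, 1, 3]
Added edge: 2->1
Position of 2 (2) < position of 1 (4). Old order still valid.
Run Kahn's algorithm (break ties by smallest node id):
  initial in-degrees: [0, 3, 1, 3, 0, 2]
  ready (indeg=0): [0, 4]
  pop 0: indeg[3]->2; indeg[5]->1 | ready=[4] | order so far=[0]
  pop 4: indeg[1]->2; indeg[2]->0; indeg[5]->0 | ready=[2, 5] | order so far=[0, 4]
  pop 2: indeg[1]->1; indeg[3]->1 | ready=[5] | order so far=[0, 4, 2]
  pop 5: indeg[1]->0; indeg[3]->0 | ready=[1, 3] | order so far=[0, 4, 2, 5]
  pop 1: no out-edges | ready=[3] | order so far=[0, 4, 2, 5, 1]
  pop 3: no out-edges | ready=[] | order so far=[0, 4, 2, 5, 1, 3]
  Result: [0, 4, 2, 5, 1, 3]

Answer: [0, 4, 2, 5, 1, 3]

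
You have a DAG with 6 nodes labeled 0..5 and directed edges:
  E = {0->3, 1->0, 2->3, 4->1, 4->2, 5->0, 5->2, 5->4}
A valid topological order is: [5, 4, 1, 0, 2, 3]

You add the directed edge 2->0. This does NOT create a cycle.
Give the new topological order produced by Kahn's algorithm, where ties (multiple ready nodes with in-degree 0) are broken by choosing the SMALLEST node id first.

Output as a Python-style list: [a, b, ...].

Old toposort: [5, 4, 1, 0, 2, 3]
Added edge: 2->0
Position of 2 (4) > position of 0 (3). Must reorder: 2 must now come before 0.
Run Kahn's algorithm (break ties by smallest node id):
  initial in-degrees: [3, 1, 2, 2, 1, 0]
  ready (indeg=0): [5]
  pop 5: indeg[0]->2; indeg[2]->1; indeg[4]->0 | ready=[4] | order so far=[5]
  pop 4: indeg[1]->0; indeg[2]->0 | ready=[1, 2] | order so far=[5, 4]
  pop 1: indeg[0]->1 | ready=[2] | order so far=[5, 4, 1]
  pop 2: indeg[0]->0; indeg[3]->1 | ready=[0] | order so far=[5, 4, 1, 2]
  pop 0: indeg[3]->0 | ready=[3] | order so far=[5, 4, 1, 2, 0]
  pop 3: no out-edges | ready=[] | order so far=[5, 4, 1, 2, 0, 3]
  Result: [5, 4, 1, 2, 0, 3]

Answer: [5, 4, 1, 2, 0, 3]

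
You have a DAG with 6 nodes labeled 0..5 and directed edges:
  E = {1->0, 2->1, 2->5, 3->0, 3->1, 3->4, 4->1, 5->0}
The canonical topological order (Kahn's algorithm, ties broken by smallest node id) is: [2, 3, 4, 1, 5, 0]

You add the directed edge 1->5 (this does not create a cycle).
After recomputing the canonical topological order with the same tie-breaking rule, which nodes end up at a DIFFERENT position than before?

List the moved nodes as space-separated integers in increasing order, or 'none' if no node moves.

Old toposort: [2, 3, 4, 1, 5, 0]
Added edge 1->5
Recompute Kahn (smallest-id tiebreak):
  initial in-degrees: [3, 3, 0, 0, 1, 2]
  ready (indeg=0): [2, 3]
  pop 2: indeg[1]->2; indeg[5]->1 | ready=[3] | order so far=[2]
  pop 3: indeg[0]->2; indeg[1]->1; indeg[4]->0 | ready=[4] | order so far=[2, 3]
  pop 4: indeg[1]->0 | ready=[1] | order so far=[2, 3, 4]
  pop 1: indeg[0]->1; indeg[5]->0 | ready=[5] | order so far=[2, 3, 4, 1]
  pop 5: indeg[0]->0 | ready=[0] | order so far=[2, 3, 4, 1, 5]
  pop 0: no out-edges | ready=[] | order so far=[2, 3, 4, 1, 5, 0]
New canonical toposort: [2, 3, 4, 1, 5, 0]
Compare positions:
  Node 0: index 5 -> 5 (same)
  Node 1: index 3 -> 3 (same)
  Node 2: index 0 -> 0 (same)
  Node 3: index 1 -> 1 (same)
  Node 4: index 2 -> 2 (same)
  Node 5: index 4 -> 4 (same)
Nodes that changed position: none

Answer: none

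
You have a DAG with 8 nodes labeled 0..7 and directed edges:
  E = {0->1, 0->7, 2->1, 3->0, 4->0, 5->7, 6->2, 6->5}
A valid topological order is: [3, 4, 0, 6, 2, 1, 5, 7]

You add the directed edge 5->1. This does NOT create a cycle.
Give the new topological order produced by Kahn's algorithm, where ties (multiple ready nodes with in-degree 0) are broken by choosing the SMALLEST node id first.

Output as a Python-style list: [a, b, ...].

Answer: [3, 4, 0, 6, 2, 5, 1, 7]

Derivation:
Old toposort: [3, 4, 0, 6, 2, 1, 5, 7]
Added edge: 5->1
Position of 5 (6) > position of 1 (5). Must reorder: 5 must now come before 1.
Run Kahn's algorithm (break ties by smallest node id):
  initial in-degrees: [2, 3, 1, 0, 0, 1, 0, 2]
  ready (indeg=0): [3, 4, 6]
  pop 3: indeg[0]->1 | ready=[4, 6] | order so far=[3]
  pop 4: indeg[0]->0 | ready=[0, 6] | order so far=[3, 4]
  pop 0: indeg[1]->2; indeg[7]->1 | ready=[6] | order so far=[3, 4, 0]
  pop 6: indeg[2]->0; indeg[5]->0 | ready=[2, 5] | order so far=[3, 4, 0, 6]
  pop 2: indeg[1]->1 | ready=[5] | order so far=[3, 4, 0, 6, 2]
  pop 5: indeg[1]->0; indeg[7]->0 | ready=[1, 7] | order so far=[3, 4, 0, 6, 2, 5]
  pop 1: no out-edges | ready=[7] | order so far=[3, 4, 0, 6, 2, 5, 1]
  pop 7: no out-edges | ready=[] | order so far=[3, 4, 0, 6, 2, 5, 1, 7]
  Result: [3, 4, 0, 6, 2, 5, 1, 7]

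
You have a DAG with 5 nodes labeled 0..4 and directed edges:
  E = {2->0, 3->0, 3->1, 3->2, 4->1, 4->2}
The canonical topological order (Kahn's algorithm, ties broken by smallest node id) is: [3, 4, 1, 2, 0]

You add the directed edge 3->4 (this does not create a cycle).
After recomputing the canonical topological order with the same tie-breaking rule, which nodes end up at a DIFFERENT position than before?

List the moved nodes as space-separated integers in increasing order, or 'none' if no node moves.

Old toposort: [3, 4, 1, 2, 0]
Added edge 3->4
Recompute Kahn (smallest-id tiebreak):
  initial in-degrees: [2, 2, 2, 0, 1]
  ready (indeg=0): [3]
  pop 3: indeg[0]->1; indeg[1]->1; indeg[2]->1; indeg[4]->0 | ready=[4] | order so far=[3]
  pop 4: indeg[1]->0; indeg[2]->0 | ready=[1, 2] | order so far=[3, 4]
  pop 1: no out-edges | ready=[2] | order so far=[3, 4, 1]
  pop 2: indeg[0]->0 | ready=[0] | order so far=[3, 4, 1, 2]
  pop 0: no out-edges | ready=[] | order so far=[3, 4, 1, 2, 0]
New canonical toposort: [3, 4, 1, 2, 0]
Compare positions:
  Node 0: index 4 -> 4 (same)
  Node 1: index 2 -> 2 (same)
  Node 2: index 3 -> 3 (same)
  Node 3: index 0 -> 0 (same)
  Node 4: index 1 -> 1 (same)
Nodes that changed position: none

Answer: none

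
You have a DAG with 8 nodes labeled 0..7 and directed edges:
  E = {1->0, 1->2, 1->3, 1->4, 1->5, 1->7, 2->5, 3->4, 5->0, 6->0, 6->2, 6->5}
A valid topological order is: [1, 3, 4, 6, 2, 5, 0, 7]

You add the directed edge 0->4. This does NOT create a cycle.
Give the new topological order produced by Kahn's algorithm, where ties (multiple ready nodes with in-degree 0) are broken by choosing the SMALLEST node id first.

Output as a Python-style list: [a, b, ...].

Old toposort: [1, 3, 4, 6, 2, 5, 0, 7]
Added edge: 0->4
Position of 0 (6) > position of 4 (2). Must reorder: 0 must now come before 4.
Run Kahn's algorithm (break ties by smallest node id):
  initial in-degrees: [3, 0, 2, 1, 3, 3, 0, 1]
  ready (indeg=0): [1, 6]
  pop 1: indeg[0]->2; indeg[2]->1; indeg[3]->0; indeg[4]->2; indeg[5]->2; indeg[7]->0 | ready=[3, 6, 7] | order so far=[1]
  pop 3: indeg[4]->1 | ready=[6, 7] | order so far=[1, 3]
  pop 6: indeg[0]->1; indeg[2]->0; indeg[5]->1 | ready=[2, 7] | order so far=[1, 3, 6]
  pop 2: indeg[5]->0 | ready=[5, 7] | order so far=[1, 3, 6, 2]
  pop 5: indeg[0]->0 | ready=[0, 7] | order so far=[1, 3, 6, 2, 5]
  pop 0: indeg[4]->0 | ready=[4, 7] | order so far=[1, 3, 6, 2, 5, 0]
  pop 4: no out-edges | ready=[7] | order so far=[1, 3, 6, 2, 5, 0, 4]
  pop 7: no out-edges | ready=[] | order so far=[1, 3, 6, 2, 5, 0, 4, 7]
  Result: [1, 3, 6, 2, 5, 0, 4, 7]

Answer: [1, 3, 6, 2, 5, 0, 4, 7]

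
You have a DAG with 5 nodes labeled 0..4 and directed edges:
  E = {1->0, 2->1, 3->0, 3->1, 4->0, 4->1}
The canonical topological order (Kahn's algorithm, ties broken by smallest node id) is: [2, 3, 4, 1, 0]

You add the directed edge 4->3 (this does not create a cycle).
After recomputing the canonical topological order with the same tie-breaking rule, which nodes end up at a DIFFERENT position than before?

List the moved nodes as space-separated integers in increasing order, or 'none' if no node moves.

Answer: 3 4

Derivation:
Old toposort: [2, 3, 4, 1, 0]
Added edge 4->3
Recompute Kahn (smallest-id tiebreak):
  initial in-degrees: [3, 3, 0, 1, 0]
  ready (indeg=0): [2, 4]
  pop 2: indeg[1]->2 | ready=[4] | order so far=[2]
  pop 4: indeg[0]->2; indeg[1]->1; indeg[3]->0 | ready=[3] | order so far=[2, 4]
  pop 3: indeg[0]->1; indeg[1]->0 | ready=[1] | order so far=[2, 4, 3]
  pop 1: indeg[0]->0 | ready=[0] | order so far=[2, 4, 3, 1]
  pop 0: no out-edges | ready=[] | order so far=[2, 4, 3, 1, 0]
New canonical toposort: [2, 4, 3, 1, 0]
Compare positions:
  Node 0: index 4 -> 4 (same)
  Node 1: index 3 -> 3 (same)
  Node 2: index 0 -> 0 (same)
  Node 3: index 1 -> 2 (moved)
  Node 4: index 2 -> 1 (moved)
Nodes that changed position: 3 4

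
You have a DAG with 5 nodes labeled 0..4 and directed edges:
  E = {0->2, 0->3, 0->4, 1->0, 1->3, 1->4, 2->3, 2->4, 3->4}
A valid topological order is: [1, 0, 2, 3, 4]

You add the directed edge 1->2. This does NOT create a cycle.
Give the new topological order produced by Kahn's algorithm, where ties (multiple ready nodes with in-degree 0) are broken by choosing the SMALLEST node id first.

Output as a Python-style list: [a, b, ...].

Old toposort: [1, 0, 2, 3, 4]
Added edge: 1->2
Position of 1 (0) < position of 2 (2). Old order still valid.
Run Kahn's algorithm (break ties by smallest node id):
  initial in-degrees: [1, 0, 2, 3, 4]
  ready (indeg=0): [1]
  pop 1: indeg[0]->0; indeg[2]->1; indeg[3]->2; indeg[4]->3 | ready=[0] | order so far=[1]
  pop 0: indeg[2]->0; indeg[3]->1; indeg[4]->2 | ready=[2] | order so far=[1, 0]
  pop 2: indeg[3]->0; indeg[4]->1 | ready=[3] | order so far=[1, 0, 2]
  pop 3: indeg[4]->0 | ready=[4] | order so far=[1, 0, 2, 3]
  pop 4: no out-edges | ready=[] | order so far=[1, 0, 2, 3, 4]
  Result: [1, 0, 2, 3, 4]

Answer: [1, 0, 2, 3, 4]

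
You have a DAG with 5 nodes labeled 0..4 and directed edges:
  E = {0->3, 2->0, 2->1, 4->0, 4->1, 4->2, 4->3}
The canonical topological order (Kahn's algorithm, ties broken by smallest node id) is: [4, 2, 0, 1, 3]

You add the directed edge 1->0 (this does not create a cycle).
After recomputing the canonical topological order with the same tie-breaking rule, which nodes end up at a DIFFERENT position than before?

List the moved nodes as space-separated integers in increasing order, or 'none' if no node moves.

Old toposort: [4, 2, 0, 1, 3]
Added edge 1->0
Recompute Kahn (smallest-id tiebreak):
  initial in-degrees: [3, 2, 1, 2, 0]
  ready (indeg=0): [4]
  pop 4: indeg[0]->2; indeg[1]->1; indeg[2]->0; indeg[3]->1 | ready=[2] | order so far=[4]
  pop 2: indeg[0]->1; indeg[1]->0 | ready=[1] | order so far=[4, 2]
  pop 1: indeg[0]->0 | ready=[0] | order so far=[4, 2, 1]
  pop 0: indeg[3]->0 | ready=[3] | order so far=[4, 2, 1, 0]
  pop 3: no out-edges | ready=[] | order so far=[4, 2, 1, 0, 3]
New canonical toposort: [4, 2, 1, 0, 3]
Compare positions:
  Node 0: index 2 -> 3 (moved)
  Node 1: index 3 -> 2 (moved)
  Node 2: index 1 -> 1 (same)
  Node 3: index 4 -> 4 (same)
  Node 4: index 0 -> 0 (same)
Nodes that changed position: 0 1

Answer: 0 1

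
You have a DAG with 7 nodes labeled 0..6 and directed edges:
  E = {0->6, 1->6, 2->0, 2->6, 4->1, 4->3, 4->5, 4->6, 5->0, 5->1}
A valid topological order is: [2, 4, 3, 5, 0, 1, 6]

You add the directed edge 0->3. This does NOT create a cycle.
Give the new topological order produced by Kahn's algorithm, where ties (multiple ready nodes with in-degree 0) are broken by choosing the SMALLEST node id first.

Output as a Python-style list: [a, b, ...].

Old toposort: [2, 4, 3, 5, 0, 1, 6]
Added edge: 0->3
Position of 0 (4) > position of 3 (2). Must reorder: 0 must now come before 3.
Run Kahn's algorithm (break ties by smallest node id):
  initial in-degrees: [2, 2, 0, 2, 0, 1, 4]
  ready (indeg=0): [2, 4]
  pop 2: indeg[0]->1; indeg[6]->3 | ready=[4] | order so far=[2]
  pop 4: indeg[1]->1; indeg[3]->1; indeg[5]->0; indeg[6]->2 | ready=[5] | order so far=[2, 4]
  pop 5: indeg[0]->0; indeg[1]->0 | ready=[0, 1] | order so far=[2, 4, 5]
  pop 0: indeg[3]->0; indeg[6]->1 | ready=[1, 3] | order so far=[2, 4, 5, 0]
  pop 1: indeg[6]->0 | ready=[3, 6] | order so far=[2, 4, 5, 0, 1]
  pop 3: no out-edges | ready=[6] | order so far=[2, 4, 5, 0, 1, 3]
  pop 6: no out-edges | ready=[] | order so far=[2, 4, 5, 0, 1, 3, 6]
  Result: [2, 4, 5, 0, 1, 3, 6]

Answer: [2, 4, 5, 0, 1, 3, 6]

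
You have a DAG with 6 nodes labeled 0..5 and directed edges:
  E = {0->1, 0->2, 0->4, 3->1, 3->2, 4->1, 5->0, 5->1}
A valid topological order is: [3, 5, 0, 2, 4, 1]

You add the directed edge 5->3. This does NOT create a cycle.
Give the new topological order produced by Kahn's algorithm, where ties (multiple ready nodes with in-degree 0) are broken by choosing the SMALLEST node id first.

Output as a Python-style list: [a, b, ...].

Old toposort: [3, 5, 0, 2, 4, 1]
Added edge: 5->3
Position of 5 (1) > position of 3 (0). Must reorder: 5 must now come before 3.
Run Kahn's algorithm (break ties by smallest node id):
  initial in-degrees: [1, 4, 2, 1, 1, 0]
  ready (indeg=0): [5]
  pop 5: indeg[0]->0; indeg[1]->3; indeg[3]->0 | ready=[0, 3] | order so far=[5]
  pop 0: indeg[1]->2; indeg[2]->1; indeg[4]->0 | ready=[3, 4] | order so far=[5, 0]
  pop 3: indeg[1]->1; indeg[2]->0 | ready=[2, 4] | order so far=[5, 0, 3]
  pop 2: no out-edges | ready=[4] | order so far=[5, 0, 3, 2]
  pop 4: indeg[1]->0 | ready=[1] | order so far=[5, 0, 3, 2, 4]
  pop 1: no out-edges | ready=[] | order so far=[5, 0, 3, 2, 4, 1]
  Result: [5, 0, 3, 2, 4, 1]

Answer: [5, 0, 3, 2, 4, 1]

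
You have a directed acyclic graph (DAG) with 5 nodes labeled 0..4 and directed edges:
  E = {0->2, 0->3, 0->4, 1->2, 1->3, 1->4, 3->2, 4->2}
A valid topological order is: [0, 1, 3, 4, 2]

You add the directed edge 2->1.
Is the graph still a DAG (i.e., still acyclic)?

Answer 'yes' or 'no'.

Given toposort: [0, 1, 3, 4, 2]
Position of 2: index 4; position of 1: index 1
New edge 2->1: backward (u after v in old order)
Backward edge: old toposort is now invalid. Check if this creates a cycle.
Does 1 already reach 2? Reachable from 1: [1, 2, 3, 4]. YES -> cycle!
Still a DAG? no

Answer: no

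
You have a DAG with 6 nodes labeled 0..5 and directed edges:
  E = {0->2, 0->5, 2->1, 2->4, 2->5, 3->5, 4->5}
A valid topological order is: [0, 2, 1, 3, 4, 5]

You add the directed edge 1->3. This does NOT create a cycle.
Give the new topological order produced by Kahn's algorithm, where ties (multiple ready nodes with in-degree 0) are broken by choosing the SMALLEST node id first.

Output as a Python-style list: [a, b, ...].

Answer: [0, 2, 1, 3, 4, 5]

Derivation:
Old toposort: [0, 2, 1, 3, 4, 5]
Added edge: 1->3
Position of 1 (2) < position of 3 (3). Old order still valid.
Run Kahn's algorithm (break ties by smallest node id):
  initial in-degrees: [0, 1, 1, 1, 1, 4]
  ready (indeg=0): [0]
  pop 0: indeg[2]->0; indeg[5]->3 | ready=[2] | order so far=[0]
  pop 2: indeg[1]->0; indeg[4]->0; indeg[5]->2 | ready=[1, 4] | order so far=[0, 2]
  pop 1: indeg[3]->0 | ready=[3, 4] | order so far=[0, 2, 1]
  pop 3: indeg[5]->1 | ready=[4] | order so far=[0, 2, 1, 3]
  pop 4: indeg[5]->0 | ready=[5] | order so far=[0, 2, 1, 3, 4]
  pop 5: no out-edges | ready=[] | order so far=[0, 2, 1, 3, 4, 5]
  Result: [0, 2, 1, 3, 4, 5]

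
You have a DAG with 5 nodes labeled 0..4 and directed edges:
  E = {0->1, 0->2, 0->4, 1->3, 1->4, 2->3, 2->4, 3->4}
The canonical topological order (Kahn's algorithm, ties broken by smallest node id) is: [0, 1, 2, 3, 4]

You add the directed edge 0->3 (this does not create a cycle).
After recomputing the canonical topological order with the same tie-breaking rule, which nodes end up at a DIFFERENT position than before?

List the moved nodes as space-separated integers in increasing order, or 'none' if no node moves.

Old toposort: [0, 1, 2, 3, 4]
Added edge 0->3
Recompute Kahn (smallest-id tiebreak):
  initial in-degrees: [0, 1, 1, 3, 4]
  ready (indeg=0): [0]
  pop 0: indeg[1]->0; indeg[2]->0; indeg[3]->2; indeg[4]->3 | ready=[1, 2] | order so far=[0]
  pop 1: indeg[3]->1; indeg[4]->2 | ready=[2] | order so far=[0, 1]
  pop 2: indeg[3]->0; indeg[4]->1 | ready=[3] | order so far=[0, 1, 2]
  pop 3: indeg[4]->0 | ready=[4] | order so far=[0, 1, 2, 3]
  pop 4: no out-edges | ready=[] | order so far=[0, 1, 2, 3, 4]
New canonical toposort: [0, 1, 2, 3, 4]
Compare positions:
  Node 0: index 0 -> 0 (same)
  Node 1: index 1 -> 1 (same)
  Node 2: index 2 -> 2 (same)
  Node 3: index 3 -> 3 (same)
  Node 4: index 4 -> 4 (same)
Nodes that changed position: none

Answer: none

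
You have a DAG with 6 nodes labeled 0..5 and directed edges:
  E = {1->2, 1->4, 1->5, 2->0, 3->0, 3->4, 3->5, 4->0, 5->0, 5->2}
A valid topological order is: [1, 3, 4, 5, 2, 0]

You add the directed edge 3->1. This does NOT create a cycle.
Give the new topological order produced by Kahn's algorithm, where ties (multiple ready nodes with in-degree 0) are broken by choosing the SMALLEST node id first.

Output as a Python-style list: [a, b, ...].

Old toposort: [1, 3, 4, 5, 2, 0]
Added edge: 3->1
Position of 3 (1) > position of 1 (0). Must reorder: 3 must now come before 1.
Run Kahn's algorithm (break ties by smallest node id):
  initial in-degrees: [4, 1, 2, 0, 2, 2]
  ready (indeg=0): [3]
  pop 3: indeg[0]->3; indeg[1]->0; indeg[4]->1; indeg[5]->1 | ready=[1] | order so far=[3]
  pop 1: indeg[2]->1; indeg[4]->0; indeg[5]->0 | ready=[4, 5] | order so far=[3, 1]
  pop 4: indeg[0]->2 | ready=[5] | order so far=[3, 1, 4]
  pop 5: indeg[0]->1; indeg[2]->0 | ready=[2] | order so far=[3, 1, 4, 5]
  pop 2: indeg[0]->0 | ready=[0] | order so far=[3, 1, 4, 5, 2]
  pop 0: no out-edges | ready=[] | order so far=[3, 1, 4, 5, 2, 0]
  Result: [3, 1, 4, 5, 2, 0]

Answer: [3, 1, 4, 5, 2, 0]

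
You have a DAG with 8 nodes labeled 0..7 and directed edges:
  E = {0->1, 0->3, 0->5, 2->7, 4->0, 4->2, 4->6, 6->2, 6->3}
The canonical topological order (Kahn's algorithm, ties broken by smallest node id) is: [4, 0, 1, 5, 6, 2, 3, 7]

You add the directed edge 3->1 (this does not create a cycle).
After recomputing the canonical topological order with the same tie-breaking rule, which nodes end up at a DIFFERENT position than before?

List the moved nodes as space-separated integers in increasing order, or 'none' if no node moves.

Answer: 1 2 3 5 6

Derivation:
Old toposort: [4, 0, 1, 5, 6, 2, 3, 7]
Added edge 3->1
Recompute Kahn (smallest-id tiebreak):
  initial in-degrees: [1, 2, 2, 2, 0, 1, 1, 1]
  ready (indeg=0): [4]
  pop 4: indeg[0]->0; indeg[2]->1; indeg[6]->0 | ready=[0, 6] | order so far=[4]
  pop 0: indeg[1]->1; indeg[3]->1; indeg[5]->0 | ready=[5, 6] | order so far=[4, 0]
  pop 5: no out-edges | ready=[6] | order so far=[4, 0, 5]
  pop 6: indeg[2]->0; indeg[3]->0 | ready=[2, 3] | order so far=[4, 0, 5, 6]
  pop 2: indeg[7]->0 | ready=[3, 7] | order so far=[4, 0, 5, 6, 2]
  pop 3: indeg[1]->0 | ready=[1, 7] | order so far=[4, 0, 5, 6, 2, 3]
  pop 1: no out-edges | ready=[7] | order so far=[4, 0, 5, 6, 2, 3, 1]
  pop 7: no out-edges | ready=[] | order so far=[4, 0, 5, 6, 2, 3, 1, 7]
New canonical toposort: [4, 0, 5, 6, 2, 3, 1, 7]
Compare positions:
  Node 0: index 1 -> 1 (same)
  Node 1: index 2 -> 6 (moved)
  Node 2: index 5 -> 4 (moved)
  Node 3: index 6 -> 5 (moved)
  Node 4: index 0 -> 0 (same)
  Node 5: index 3 -> 2 (moved)
  Node 6: index 4 -> 3 (moved)
  Node 7: index 7 -> 7 (same)
Nodes that changed position: 1 2 3 5 6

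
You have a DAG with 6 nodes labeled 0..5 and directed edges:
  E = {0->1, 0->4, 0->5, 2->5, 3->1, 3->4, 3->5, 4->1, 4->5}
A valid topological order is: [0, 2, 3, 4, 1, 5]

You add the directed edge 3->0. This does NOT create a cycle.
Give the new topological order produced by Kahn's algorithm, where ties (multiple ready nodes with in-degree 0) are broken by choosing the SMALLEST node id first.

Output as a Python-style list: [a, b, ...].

Answer: [2, 3, 0, 4, 1, 5]

Derivation:
Old toposort: [0, 2, 3, 4, 1, 5]
Added edge: 3->0
Position of 3 (2) > position of 0 (0). Must reorder: 3 must now come before 0.
Run Kahn's algorithm (break ties by smallest node id):
  initial in-degrees: [1, 3, 0, 0, 2, 4]
  ready (indeg=0): [2, 3]
  pop 2: indeg[5]->3 | ready=[3] | order so far=[2]
  pop 3: indeg[0]->0; indeg[1]->2; indeg[4]->1; indeg[5]->2 | ready=[0] | order so far=[2, 3]
  pop 0: indeg[1]->1; indeg[4]->0; indeg[5]->1 | ready=[4] | order so far=[2, 3, 0]
  pop 4: indeg[1]->0; indeg[5]->0 | ready=[1, 5] | order so far=[2, 3, 0, 4]
  pop 1: no out-edges | ready=[5] | order so far=[2, 3, 0, 4, 1]
  pop 5: no out-edges | ready=[] | order so far=[2, 3, 0, 4, 1, 5]
  Result: [2, 3, 0, 4, 1, 5]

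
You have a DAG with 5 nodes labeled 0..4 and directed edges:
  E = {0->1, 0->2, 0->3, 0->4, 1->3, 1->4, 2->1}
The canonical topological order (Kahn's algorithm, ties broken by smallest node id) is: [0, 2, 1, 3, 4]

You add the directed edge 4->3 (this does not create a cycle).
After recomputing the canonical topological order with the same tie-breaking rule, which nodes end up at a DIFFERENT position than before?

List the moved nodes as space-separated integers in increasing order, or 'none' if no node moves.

Answer: 3 4

Derivation:
Old toposort: [0, 2, 1, 3, 4]
Added edge 4->3
Recompute Kahn (smallest-id tiebreak):
  initial in-degrees: [0, 2, 1, 3, 2]
  ready (indeg=0): [0]
  pop 0: indeg[1]->1; indeg[2]->0; indeg[3]->2; indeg[4]->1 | ready=[2] | order so far=[0]
  pop 2: indeg[1]->0 | ready=[1] | order so far=[0, 2]
  pop 1: indeg[3]->1; indeg[4]->0 | ready=[4] | order so far=[0, 2, 1]
  pop 4: indeg[3]->0 | ready=[3] | order so far=[0, 2, 1, 4]
  pop 3: no out-edges | ready=[] | order so far=[0, 2, 1, 4, 3]
New canonical toposort: [0, 2, 1, 4, 3]
Compare positions:
  Node 0: index 0 -> 0 (same)
  Node 1: index 2 -> 2 (same)
  Node 2: index 1 -> 1 (same)
  Node 3: index 3 -> 4 (moved)
  Node 4: index 4 -> 3 (moved)
Nodes that changed position: 3 4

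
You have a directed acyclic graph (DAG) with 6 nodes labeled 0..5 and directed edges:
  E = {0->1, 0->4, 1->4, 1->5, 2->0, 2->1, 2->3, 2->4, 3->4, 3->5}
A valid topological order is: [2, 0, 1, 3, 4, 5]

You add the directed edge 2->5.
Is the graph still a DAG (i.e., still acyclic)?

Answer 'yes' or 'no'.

Answer: yes

Derivation:
Given toposort: [2, 0, 1, 3, 4, 5]
Position of 2: index 0; position of 5: index 5
New edge 2->5: forward
Forward edge: respects the existing order. Still a DAG, same toposort still valid.
Still a DAG? yes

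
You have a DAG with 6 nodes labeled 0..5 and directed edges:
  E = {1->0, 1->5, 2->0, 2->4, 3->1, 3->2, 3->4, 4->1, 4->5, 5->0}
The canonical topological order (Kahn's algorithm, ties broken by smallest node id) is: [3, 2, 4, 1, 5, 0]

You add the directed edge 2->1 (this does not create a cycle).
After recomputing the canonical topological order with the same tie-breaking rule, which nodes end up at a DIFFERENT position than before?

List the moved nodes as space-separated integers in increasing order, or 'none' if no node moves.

Answer: none

Derivation:
Old toposort: [3, 2, 4, 1, 5, 0]
Added edge 2->1
Recompute Kahn (smallest-id tiebreak):
  initial in-degrees: [3, 3, 1, 0, 2, 2]
  ready (indeg=0): [3]
  pop 3: indeg[1]->2; indeg[2]->0; indeg[4]->1 | ready=[2] | order so far=[3]
  pop 2: indeg[0]->2; indeg[1]->1; indeg[4]->0 | ready=[4] | order so far=[3, 2]
  pop 4: indeg[1]->0; indeg[5]->1 | ready=[1] | order so far=[3, 2, 4]
  pop 1: indeg[0]->1; indeg[5]->0 | ready=[5] | order so far=[3, 2, 4, 1]
  pop 5: indeg[0]->0 | ready=[0] | order so far=[3, 2, 4, 1, 5]
  pop 0: no out-edges | ready=[] | order so far=[3, 2, 4, 1, 5, 0]
New canonical toposort: [3, 2, 4, 1, 5, 0]
Compare positions:
  Node 0: index 5 -> 5 (same)
  Node 1: index 3 -> 3 (same)
  Node 2: index 1 -> 1 (same)
  Node 3: index 0 -> 0 (same)
  Node 4: index 2 -> 2 (same)
  Node 5: index 4 -> 4 (same)
Nodes that changed position: none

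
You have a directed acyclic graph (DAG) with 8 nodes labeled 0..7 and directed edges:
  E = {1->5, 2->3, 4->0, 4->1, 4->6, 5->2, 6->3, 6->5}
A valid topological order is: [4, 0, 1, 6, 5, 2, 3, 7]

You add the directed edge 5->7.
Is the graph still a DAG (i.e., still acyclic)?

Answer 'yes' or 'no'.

Given toposort: [4, 0, 1, 6, 5, 2, 3, 7]
Position of 5: index 4; position of 7: index 7
New edge 5->7: forward
Forward edge: respects the existing order. Still a DAG, same toposort still valid.
Still a DAG? yes

Answer: yes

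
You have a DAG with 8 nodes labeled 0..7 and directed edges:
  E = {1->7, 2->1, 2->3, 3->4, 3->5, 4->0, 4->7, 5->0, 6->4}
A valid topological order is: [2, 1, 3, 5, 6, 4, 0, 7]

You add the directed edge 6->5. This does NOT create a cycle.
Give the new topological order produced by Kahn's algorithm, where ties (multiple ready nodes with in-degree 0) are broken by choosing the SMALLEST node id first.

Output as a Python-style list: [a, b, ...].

Old toposort: [2, 1, 3, 5, 6, 4, 0, 7]
Added edge: 6->5
Position of 6 (4) > position of 5 (3). Must reorder: 6 must now come before 5.
Run Kahn's algorithm (break ties by smallest node id):
  initial in-degrees: [2, 1, 0, 1, 2, 2, 0, 2]
  ready (indeg=0): [2, 6]
  pop 2: indeg[1]->0; indeg[3]->0 | ready=[1, 3, 6] | order so far=[2]
  pop 1: indeg[7]->1 | ready=[3, 6] | order so far=[2, 1]
  pop 3: indeg[4]->1; indeg[5]->1 | ready=[6] | order so far=[2, 1, 3]
  pop 6: indeg[4]->0; indeg[5]->0 | ready=[4, 5] | order so far=[2, 1, 3, 6]
  pop 4: indeg[0]->1; indeg[7]->0 | ready=[5, 7] | order so far=[2, 1, 3, 6, 4]
  pop 5: indeg[0]->0 | ready=[0, 7] | order so far=[2, 1, 3, 6, 4, 5]
  pop 0: no out-edges | ready=[7] | order so far=[2, 1, 3, 6, 4, 5, 0]
  pop 7: no out-edges | ready=[] | order so far=[2, 1, 3, 6, 4, 5, 0, 7]
  Result: [2, 1, 3, 6, 4, 5, 0, 7]

Answer: [2, 1, 3, 6, 4, 5, 0, 7]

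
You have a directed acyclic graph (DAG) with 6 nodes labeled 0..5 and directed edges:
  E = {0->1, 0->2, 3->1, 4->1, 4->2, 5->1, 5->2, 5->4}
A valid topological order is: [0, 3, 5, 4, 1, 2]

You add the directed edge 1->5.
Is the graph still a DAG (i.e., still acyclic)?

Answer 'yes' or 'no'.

Given toposort: [0, 3, 5, 4, 1, 2]
Position of 1: index 4; position of 5: index 2
New edge 1->5: backward (u after v in old order)
Backward edge: old toposort is now invalid. Check if this creates a cycle.
Does 5 already reach 1? Reachable from 5: [1, 2, 4, 5]. YES -> cycle!
Still a DAG? no

Answer: no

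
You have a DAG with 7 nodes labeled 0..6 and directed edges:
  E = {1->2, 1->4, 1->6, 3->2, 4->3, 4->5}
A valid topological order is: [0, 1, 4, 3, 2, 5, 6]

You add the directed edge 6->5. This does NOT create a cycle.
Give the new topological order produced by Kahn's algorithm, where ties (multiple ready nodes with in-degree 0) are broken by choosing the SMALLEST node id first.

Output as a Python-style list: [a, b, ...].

Old toposort: [0, 1, 4, 3, 2, 5, 6]
Added edge: 6->5
Position of 6 (6) > position of 5 (5). Must reorder: 6 must now come before 5.
Run Kahn's algorithm (break ties by smallest node id):
  initial in-degrees: [0, 0, 2, 1, 1, 2, 1]
  ready (indeg=0): [0, 1]
  pop 0: no out-edges | ready=[1] | order so far=[0]
  pop 1: indeg[2]->1; indeg[4]->0; indeg[6]->0 | ready=[4, 6] | order so far=[0, 1]
  pop 4: indeg[3]->0; indeg[5]->1 | ready=[3, 6] | order so far=[0, 1, 4]
  pop 3: indeg[2]->0 | ready=[2, 6] | order so far=[0, 1, 4, 3]
  pop 2: no out-edges | ready=[6] | order so far=[0, 1, 4, 3, 2]
  pop 6: indeg[5]->0 | ready=[5] | order so far=[0, 1, 4, 3, 2, 6]
  pop 5: no out-edges | ready=[] | order so far=[0, 1, 4, 3, 2, 6, 5]
  Result: [0, 1, 4, 3, 2, 6, 5]

Answer: [0, 1, 4, 3, 2, 6, 5]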